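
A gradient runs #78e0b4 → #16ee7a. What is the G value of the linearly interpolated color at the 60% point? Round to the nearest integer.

G₁ = 224 (from #78e0b4), G₂ = 238 (from #16ee7a).
G = 224 + 0.6 × (238 − 224) = 232.4 → 232

232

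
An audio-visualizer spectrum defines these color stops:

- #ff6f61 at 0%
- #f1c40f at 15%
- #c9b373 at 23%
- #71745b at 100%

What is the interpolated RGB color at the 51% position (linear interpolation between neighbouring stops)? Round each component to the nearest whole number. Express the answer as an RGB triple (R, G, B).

(169, 156, 106)

51% lies between the 23% and 100% stops, so the local fraction is t = (51 − 23)/(100 − 23) = 28/77 ≈ 0.3636.
#c9b373 → (201, 179, 115); #71745b → (113, 116, 91).
R = 201 + 0.3636 × (113 − 201) = 169.003 → 169
G = 179 + 0.3636 × (116 − 179) = 156.093 → 156
B = 115 + 0.3636 × (91 − 115) = 106.274 → 106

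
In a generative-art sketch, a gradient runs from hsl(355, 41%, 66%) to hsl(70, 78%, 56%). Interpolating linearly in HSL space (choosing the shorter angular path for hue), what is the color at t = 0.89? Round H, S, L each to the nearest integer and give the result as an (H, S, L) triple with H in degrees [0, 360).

(62, 74, 57)

Hue: 70 − 355 = -285°, but |-285| > 180 so the shorter arc goes the other way: Δh = -285 + 360 = 75°.
H = 355 + 0.89 × (75) = 421.75 → 422 → 422 mod 360 = 62°
S = 41 + 0.89 × (78 − 41) = 73.93 → 74%
L = 66 + 0.89 × (56 − 66) = 57.1 → 57%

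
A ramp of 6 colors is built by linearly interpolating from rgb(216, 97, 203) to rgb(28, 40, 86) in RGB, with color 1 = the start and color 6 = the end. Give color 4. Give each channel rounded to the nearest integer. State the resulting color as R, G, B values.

With 6 swatches and endpoints inclusive, swatch 4 sits at t = (4 − 1)/(6 − 1) = 3/5 ≈ 0.6.
R = 216 + 0.6 × (28 − 216) = 103.2 → 103
G = 97 + 0.6 × (40 − 97) = 62.8 → 63
B = 203 + 0.6 × (86 − 203) = 132.8 → 133

(103, 63, 133)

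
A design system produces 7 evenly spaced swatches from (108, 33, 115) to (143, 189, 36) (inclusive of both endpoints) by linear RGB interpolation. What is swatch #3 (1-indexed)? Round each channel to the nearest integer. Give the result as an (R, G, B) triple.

With 7 swatches and endpoints inclusive, swatch 3 sits at t = (3 − 1)/(7 − 1) = 2/6 ≈ 0.3333.
R = 108 + 0.3333 × (143 − 108) = 119.665 → 120
G = 33 + 0.3333 × (189 − 33) = 84.995 → 85
B = 115 + 0.3333 × (36 − 115) = 88.669 → 89

(120, 85, 89)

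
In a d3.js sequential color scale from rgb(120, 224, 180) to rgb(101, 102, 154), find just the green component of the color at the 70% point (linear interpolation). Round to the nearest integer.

G = 224 + 0.7 × (102 − 224) = 138.6 → 139

139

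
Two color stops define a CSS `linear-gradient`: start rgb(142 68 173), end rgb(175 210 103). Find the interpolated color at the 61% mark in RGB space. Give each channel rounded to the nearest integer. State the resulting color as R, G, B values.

(162, 155, 130)

61% corresponds to t = 0.61.
R = 142 + 0.61 × (175 − 142) = 142 + 0.61 × 33 = 162.13 → 162
G = 68 + 0.61 × (210 − 68) = 68 + 0.61 × 142 = 154.62 → 155
B = 173 + 0.61 × (103 − 173) = 173 + 0.61 × -70 = 130.3 → 130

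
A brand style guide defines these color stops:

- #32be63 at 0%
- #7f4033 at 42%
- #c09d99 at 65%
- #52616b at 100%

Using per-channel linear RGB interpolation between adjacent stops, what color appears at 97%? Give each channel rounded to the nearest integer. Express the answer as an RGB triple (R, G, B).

(91, 102, 111)

97% lies between the 65% and 100% stops, so the local fraction is t = (97 − 65)/(100 − 65) = 32/35 ≈ 0.9143.
#c09d99 → (192, 157, 153); #52616b → (82, 97, 107).
R = 192 + 0.9143 × (82 − 192) = 91.427 → 91
G = 157 + 0.9143 × (97 − 157) = 102.142 → 102
B = 153 + 0.9143 × (107 − 153) = 110.942 → 111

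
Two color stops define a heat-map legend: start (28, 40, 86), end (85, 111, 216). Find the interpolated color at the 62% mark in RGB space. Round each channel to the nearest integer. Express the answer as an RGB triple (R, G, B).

62% corresponds to t = 0.62.
R = 28 + 0.62 × (85 − 28) = 28 + 0.62 × 57 = 63.34 → 63
G = 40 + 0.62 × (111 − 40) = 40 + 0.62 × 71 = 84.02 → 84
B = 86 + 0.62 × (216 − 86) = 86 + 0.62 × 130 = 166.6 → 167

(63, 84, 167)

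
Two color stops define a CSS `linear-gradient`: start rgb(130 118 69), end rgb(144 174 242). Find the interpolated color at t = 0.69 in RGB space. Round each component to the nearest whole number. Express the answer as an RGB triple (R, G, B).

R = 130 + 0.69 × (144 − 130) = 130 + 0.69 × 14 = 139.66 → 140
G = 118 + 0.69 × (174 − 118) = 118 + 0.69 × 56 = 156.64 → 157
B = 69 + 0.69 × (242 − 69) = 69 + 0.69 × 173 = 188.37 → 188

(140, 157, 188)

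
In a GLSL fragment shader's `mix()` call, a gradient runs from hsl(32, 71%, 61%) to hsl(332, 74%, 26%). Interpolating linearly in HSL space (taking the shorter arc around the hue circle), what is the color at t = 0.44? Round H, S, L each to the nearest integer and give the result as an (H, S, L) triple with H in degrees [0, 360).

Hue: 332 − 32 = 300°, but |300| > 180 so the shorter arc goes the other way: Δh = 300 − 360 = -60°.
H = 32 + 0.44 × (-60) = 5.6 → 6°
S = 71 + 0.44 × (74 − 71) = 72.32 → 72%
L = 61 + 0.44 × (26 − 61) = 45.6 → 46%

(6, 72, 46)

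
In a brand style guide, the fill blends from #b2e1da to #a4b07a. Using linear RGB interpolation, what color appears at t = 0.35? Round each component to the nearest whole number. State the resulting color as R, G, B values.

(173, 208, 184)

#b2e1da → (178, 225, 218); #a4b07a → (164, 176, 122).
R = 178 + 0.35 × (164 − 178) = 178 + 0.35 × -14 = 173.1 → 173
G = 225 + 0.35 × (176 − 225) = 225 + 0.35 × -49 = 207.85 → 208
B = 218 + 0.35 × (122 − 218) = 218 + 0.35 × -96 = 184.4 → 184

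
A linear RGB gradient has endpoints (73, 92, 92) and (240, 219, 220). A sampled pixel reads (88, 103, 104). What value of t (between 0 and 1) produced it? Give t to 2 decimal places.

0.09

Invert the lerp on the R channel (largest span, 167): t = (88 − 73) / (240 − 73) = 15/167 = 0.08982.
Check on G: (103 − 92)/(219 − 92) = 0.08661 ✓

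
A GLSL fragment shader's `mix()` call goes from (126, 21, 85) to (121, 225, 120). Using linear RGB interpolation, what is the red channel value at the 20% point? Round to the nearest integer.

R = 126 + 0.2 × (121 − 126) = 125 → 125

125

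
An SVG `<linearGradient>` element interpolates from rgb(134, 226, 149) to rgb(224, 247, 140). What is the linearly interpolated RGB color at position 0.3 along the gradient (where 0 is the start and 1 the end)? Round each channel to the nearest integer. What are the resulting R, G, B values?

R = 134 + 0.3 × (224 − 134) = 134 + 0.3 × 90 = 161 → 161
G = 226 + 0.3 × (247 − 226) = 226 + 0.3 × 21 = 232.3 → 232
B = 149 + 0.3 × (140 − 149) = 149 + 0.3 × -9 = 146.3 → 146
So the blended color is (161, 232, 146), about #a1e892.

(161, 232, 146)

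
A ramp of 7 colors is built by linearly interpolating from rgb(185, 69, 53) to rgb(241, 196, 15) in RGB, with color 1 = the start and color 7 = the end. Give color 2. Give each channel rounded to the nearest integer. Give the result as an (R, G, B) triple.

With 7 swatches and endpoints inclusive, swatch 2 sits at t = (2 − 1)/(7 − 1) = 1/6 ≈ 0.1667.
R = 185 + 0.1667 × (241 − 185) = 194.335 → 194
G = 69 + 0.1667 × (196 − 69) = 90.171 → 90
B = 53 + 0.1667 × (15 − 53) = 46.665 → 47

(194, 90, 47)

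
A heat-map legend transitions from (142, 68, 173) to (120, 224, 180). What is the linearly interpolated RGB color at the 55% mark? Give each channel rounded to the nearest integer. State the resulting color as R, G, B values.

(130, 154, 177)

55% corresponds to t = 0.55.
R = 142 + 0.55 × (120 − 142) = 142 + 0.55 × -22 = 129.9 → 130
G = 68 + 0.55 × (224 − 68) = 68 + 0.55 × 156 = 153.8 → 154
B = 173 + 0.55 × (180 − 173) = 173 + 0.55 × 7 = 176.85 → 177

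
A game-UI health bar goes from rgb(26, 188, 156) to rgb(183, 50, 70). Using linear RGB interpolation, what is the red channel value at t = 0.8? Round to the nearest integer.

R = 26 + 0.8 × (183 − 26) = 151.6 → 152

152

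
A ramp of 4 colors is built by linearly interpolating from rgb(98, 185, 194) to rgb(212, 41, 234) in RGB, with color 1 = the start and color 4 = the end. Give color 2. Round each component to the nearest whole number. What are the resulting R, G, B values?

With 4 swatches and endpoints inclusive, swatch 2 sits at t = (2 − 1)/(4 − 1) = 1/3 ≈ 0.3333.
R = 98 + 0.3333 × (212 − 98) = 135.996 → 136
G = 185 + 0.3333 × (41 − 185) = 137.005 → 137
B = 194 + 0.3333 × (234 − 194) = 207.332 → 207

(136, 137, 207)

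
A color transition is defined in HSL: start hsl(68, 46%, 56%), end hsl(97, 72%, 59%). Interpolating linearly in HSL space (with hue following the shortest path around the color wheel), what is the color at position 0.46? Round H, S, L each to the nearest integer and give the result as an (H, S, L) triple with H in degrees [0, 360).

(81, 58, 57)

Hue arc: Δh = 97 − 68 = 29° (|Δh| ≤ 180, already the shorter path).
H = 68 + 0.46 × (29) = 81.34 → 81°
S = 46 + 0.46 × (72 − 46) = 57.96 → 58%
L = 56 + 0.46 × (59 − 56) = 57.38 → 57%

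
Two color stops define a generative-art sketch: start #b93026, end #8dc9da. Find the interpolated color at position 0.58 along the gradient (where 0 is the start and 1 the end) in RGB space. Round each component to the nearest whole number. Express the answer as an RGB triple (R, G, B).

(159, 137, 142)

#b93026 → (185, 48, 38); #8dc9da → (141, 201, 218).
R = 185 + 0.58 × (141 − 185) = 185 + 0.58 × -44 = 159.48 → 159
G = 48 + 0.58 × (201 − 48) = 48 + 0.58 × 153 = 136.74 → 137
B = 38 + 0.58 × (218 − 38) = 38 + 0.58 × 180 = 142.4 → 142
So the blended color is (159, 137, 142), about #9f898e.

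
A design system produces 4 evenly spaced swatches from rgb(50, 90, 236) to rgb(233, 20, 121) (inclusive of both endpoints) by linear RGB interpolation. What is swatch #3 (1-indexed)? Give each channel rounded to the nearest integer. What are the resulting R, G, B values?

(172, 43, 159)

With 4 swatches and endpoints inclusive, swatch 3 sits at t = (3 − 1)/(4 − 1) = 2/3 ≈ 0.6667.
R = 50 + 0.6667 × (233 − 50) = 172.006 → 172
G = 90 + 0.6667 × (20 − 90) = 43.331 → 43
B = 236 + 0.6667 × (121 − 236) = 159.329 → 159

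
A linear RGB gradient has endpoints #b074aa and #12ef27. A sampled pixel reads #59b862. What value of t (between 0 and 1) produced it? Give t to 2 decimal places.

0.55

Invert the lerp on the R channel (largest span, 158): t = (89 − 176) / (18 − 176) = -87/-158 = 0.55063.
Check on G: (184 − 116)/(239 − 116) = 0.5528 ✓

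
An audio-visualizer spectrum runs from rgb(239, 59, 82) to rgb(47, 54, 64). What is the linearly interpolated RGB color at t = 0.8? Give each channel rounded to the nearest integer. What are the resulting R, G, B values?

R = 239 + 0.8 × (47 − 239) = 239 + 0.8 × -192 = 85.4 → 85
G = 59 + 0.8 × (54 − 59) = 59 + 0.8 × -5 = 55 → 55
B = 82 + 0.8 × (64 − 82) = 82 + 0.8 × -18 = 67.6 → 68
So the blended color is (85, 55, 68), about #553744.

(85, 55, 68)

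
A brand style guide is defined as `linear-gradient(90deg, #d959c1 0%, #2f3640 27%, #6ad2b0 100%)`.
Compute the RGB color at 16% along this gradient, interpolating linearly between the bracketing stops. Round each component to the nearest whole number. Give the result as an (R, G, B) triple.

(116, 68, 117)

16% lies between the 0% and 27% stops, so the local fraction is t = (16 − 0)/(27 − 0) = 16/27 ≈ 0.5926.
#d959c1 → (217, 89, 193); #2f3640 → (47, 54, 64).
R = 217 + 0.5926 × (47 − 217) = 116.258 → 116
G = 89 + 0.5926 × (54 − 89) = 68.259 → 68
B = 193 + 0.5926 × (64 − 193) = 116.555 → 117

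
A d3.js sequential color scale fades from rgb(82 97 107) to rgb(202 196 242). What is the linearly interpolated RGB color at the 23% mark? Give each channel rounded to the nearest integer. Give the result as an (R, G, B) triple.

(110, 120, 138)

23% corresponds to t = 0.23.
R = 82 + 0.23 × (202 − 82) = 82 + 0.23 × 120 = 109.6 → 110
G = 97 + 0.23 × (196 − 97) = 97 + 0.23 × 99 = 119.77 → 120
B = 107 + 0.23 × (242 − 107) = 107 + 0.23 × 135 = 138.05 → 138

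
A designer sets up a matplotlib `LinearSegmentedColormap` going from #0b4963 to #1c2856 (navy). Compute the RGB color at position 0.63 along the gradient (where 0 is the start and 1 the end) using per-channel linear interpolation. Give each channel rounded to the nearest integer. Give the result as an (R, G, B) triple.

#0b4963 → (11, 73, 99); #1c2856 → (28, 40, 86).
R = 11 + 0.63 × (28 − 11) = 11 + 0.63 × 17 = 21.71 → 22
G = 73 + 0.63 × (40 − 73) = 73 + 0.63 × -33 = 52.21 → 52
B = 99 + 0.63 × (86 − 99) = 99 + 0.63 × -13 = 90.81 → 91

(22, 52, 91)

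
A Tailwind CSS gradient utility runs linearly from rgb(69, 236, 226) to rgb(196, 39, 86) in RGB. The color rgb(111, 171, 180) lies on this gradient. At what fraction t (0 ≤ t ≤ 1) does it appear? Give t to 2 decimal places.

Invert the lerp on the G channel (largest span, 197): t = (171 − 236) / (39 − 236) = -65/-197 = 0.32995.
Check on R: (111 − 69)/(196 − 69) = 0.3307 ✓

0.33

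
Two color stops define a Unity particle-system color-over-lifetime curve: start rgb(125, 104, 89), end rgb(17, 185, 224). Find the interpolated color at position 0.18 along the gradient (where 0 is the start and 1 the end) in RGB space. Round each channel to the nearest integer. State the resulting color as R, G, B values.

(106, 119, 113)

R = 125 + 0.18 × (17 − 125) = 125 + 0.18 × -108 = 105.56 → 106
G = 104 + 0.18 × (185 − 104) = 104 + 0.18 × 81 = 118.58 → 119
B = 89 + 0.18 × (224 − 89) = 89 + 0.18 × 135 = 113.3 → 113
So the blended color is (106, 119, 113), about #6a7771.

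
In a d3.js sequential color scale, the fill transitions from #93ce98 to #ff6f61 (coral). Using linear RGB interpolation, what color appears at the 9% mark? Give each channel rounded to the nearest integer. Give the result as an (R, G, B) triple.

(157, 197, 147)

#93ce98 → (147, 206, 152); #ff6f61 → (255, 111, 97).
9% corresponds to t = 0.09.
R = 147 + 0.09 × (255 − 147) = 147 + 0.09 × 108 = 156.72 → 157
G = 206 + 0.09 × (111 − 206) = 206 + 0.09 × -95 = 197.45 → 197
B = 152 + 0.09 × (97 − 152) = 152 + 0.09 × -55 = 147.05 → 147
So the blended color is (157, 197, 147), about #9dc593.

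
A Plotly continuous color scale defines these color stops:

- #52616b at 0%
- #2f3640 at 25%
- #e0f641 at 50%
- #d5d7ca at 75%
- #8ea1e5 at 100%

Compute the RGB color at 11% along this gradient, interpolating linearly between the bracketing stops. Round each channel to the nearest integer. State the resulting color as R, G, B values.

(67, 78, 88)

11% lies between the 0% and 25% stops, so the local fraction is t = (11 − 0)/(25 − 0) = 11/25 ≈ 0.44.
#52616b → (82, 97, 107); #2f3640 → (47, 54, 64).
R = 82 + 0.44 × (47 − 82) = 66.6 → 67
G = 97 + 0.44 × (54 − 97) = 78.08 → 78
B = 107 + 0.44 × (64 − 107) = 88.08 → 88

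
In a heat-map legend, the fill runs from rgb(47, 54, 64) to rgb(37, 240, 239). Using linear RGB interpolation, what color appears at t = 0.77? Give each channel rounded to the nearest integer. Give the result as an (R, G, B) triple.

(39, 197, 199)

R = 47 + 0.77 × (37 − 47) = 47 + 0.77 × -10 = 39.3 → 39
G = 54 + 0.77 × (240 − 54) = 54 + 0.77 × 186 = 197.22 → 197
B = 64 + 0.77 × (239 − 64) = 64 + 0.77 × 175 = 198.75 → 199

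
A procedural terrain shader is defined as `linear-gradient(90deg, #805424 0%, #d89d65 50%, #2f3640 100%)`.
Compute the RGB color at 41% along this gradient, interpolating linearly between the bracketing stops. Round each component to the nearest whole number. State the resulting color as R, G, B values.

(200, 144, 89)

41% lies between the 0% and 50% stops, so the local fraction is t = (41 − 0)/(50 − 0) = 41/50 ≈ 0.82.
#805424 → (128, 84, 36); #d89d65 → (216, 157, 101).
R = 128 + 0.82 × (216 − 128) = 200.16 → 200
G = 84 + 0.82 × (157 − 84) = 143.86 → 144
B = 36 + 0.82 × (101 − 36) = 89.3 → 89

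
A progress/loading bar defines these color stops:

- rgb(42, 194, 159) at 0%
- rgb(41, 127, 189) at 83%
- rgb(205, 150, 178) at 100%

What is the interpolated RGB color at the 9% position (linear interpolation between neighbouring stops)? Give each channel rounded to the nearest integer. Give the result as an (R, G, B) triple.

(42, 187, 162)

9% lies between the 0% and 83% stops, so the local fraction is t = (9 − 0)/(83 − 0) = 9/83 ≈ 0.1084.
R = 42 + 0.1084 × (41 − 42) = 41.892 → 42
G = 194 + 0.1084 × (127 − 194) = 186.737 → 187
B = 159 + 0.1084 × (189 − 159) = 162.252 → 162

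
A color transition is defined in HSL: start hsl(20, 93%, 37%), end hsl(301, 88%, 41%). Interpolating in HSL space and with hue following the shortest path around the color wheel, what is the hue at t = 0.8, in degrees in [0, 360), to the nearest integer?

317

Hue: 301 − 20 = 281°, but |281| > 180 so the shorter arc goes the other way: Δh = 281 − 360 = -79°.
H = 20 + 0.8 × (-79) = -43.2 → -43 → -43 mod 360 = 317°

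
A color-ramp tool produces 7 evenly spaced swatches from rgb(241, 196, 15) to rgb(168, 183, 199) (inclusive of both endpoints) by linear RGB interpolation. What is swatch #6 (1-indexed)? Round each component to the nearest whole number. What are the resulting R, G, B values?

(180, 185, 168)

With 7 swatches and endpoints inclusive, swatch 6 sits at t = (6 − 1)/(7 − 1) = 5/6 ≈ 0.8333.
R = 241 + 0.8333 × (168 − 241) = 180.169 → 180
G = 196 + 0.8333 × (183 − 196) = 185.167 → 185
B = 15 + 0.8333 × (199 − 15) = 168.327 → 168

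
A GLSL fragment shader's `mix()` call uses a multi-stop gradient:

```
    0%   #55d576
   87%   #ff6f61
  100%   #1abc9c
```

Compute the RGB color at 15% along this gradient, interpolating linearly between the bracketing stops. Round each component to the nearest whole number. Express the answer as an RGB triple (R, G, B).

15% lies between the 0% and 87% stops, so the local fraction is t = (15 − 0)/(87 − 0) = 15/87 ≈ 0.1724.
#55d576 → (85, 213, 118); #ff6f61 → (255, 111, 97).
R = 85 + 0.1724 × (255 − 85) = 114.308 → 114
G = 213 + 0.1724 × (111 − 213) = 195.415 → 195
B = 118 + 0.1724 × (97 − 118) = 114.38 → 114

(114, 195, 114)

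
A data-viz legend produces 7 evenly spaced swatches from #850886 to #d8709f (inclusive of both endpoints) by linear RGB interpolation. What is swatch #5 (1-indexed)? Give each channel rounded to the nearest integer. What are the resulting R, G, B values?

With 7 swatches and endpoints inclusive, swatch 5 sits at t = (5 − 1)/(7 − 1) = 4/6 ≈ 0.6667.
#850886 → (133, 8, 134); #d8709f → (216, 112, 159).
R = 133 + 0.6667 × (216 − 133) = 188.336 → 188
G = 8 + 0.6667 × (112 − 8) = 77.337 → 77
B = 134 + 0.6667 × (159 − 134) = 150.667 → 151

(188, 77, 151)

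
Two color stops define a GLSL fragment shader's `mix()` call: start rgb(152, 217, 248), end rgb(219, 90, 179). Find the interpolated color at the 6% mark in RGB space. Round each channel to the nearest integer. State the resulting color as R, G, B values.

6% corresponds to t = 0.06.
R = 152 + 0.06 × (219 − 152) = 152 + 0.06 × 67 = 156.02 → 156
G = 217 + 0.06 × (90 − 217) = 217 + 0.06 × -127 = 209.38 → 209
B = 248 + 0.06 × (179 − 248) = 248 + 0.06 × -69 = 243.86 → 244
So the blended color is (156, 209, 244), about #9cd1f4.

(156, 209, 244)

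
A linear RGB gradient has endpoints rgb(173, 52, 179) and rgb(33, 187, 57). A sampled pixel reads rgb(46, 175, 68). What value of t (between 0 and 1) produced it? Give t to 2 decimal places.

Invert the lerp on the R channel (largest span, 140): t = (46 − 173) / (33 − 173) = -127/-140 = 0.90714.
Check on G: (175 − 52)/(187 − 52) = 0.9111 ✓

0.91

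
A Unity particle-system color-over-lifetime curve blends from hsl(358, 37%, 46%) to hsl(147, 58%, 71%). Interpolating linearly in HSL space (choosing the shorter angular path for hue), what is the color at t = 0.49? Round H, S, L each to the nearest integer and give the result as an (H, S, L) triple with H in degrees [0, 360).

(71, 47, 58)

Hue: 147 − 358 = -211°, but |-211| > 180 so the shorter arc goes the other way: Δh = -211 + 360 = 149°.
H = 358 + 0.49 × (149) = 431.01 → 431 → 431 mod 360 = 71°
S = 37 + 0.49 × (58 − 37) = 47.29 → 47%
L = 46 + 0.49 × (71 − 46) = 58.25 → 58%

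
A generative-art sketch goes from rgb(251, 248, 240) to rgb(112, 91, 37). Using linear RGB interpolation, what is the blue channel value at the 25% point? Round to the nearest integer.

B = 240 + 0.25 × (37 − 240) = 189.25 → 189

189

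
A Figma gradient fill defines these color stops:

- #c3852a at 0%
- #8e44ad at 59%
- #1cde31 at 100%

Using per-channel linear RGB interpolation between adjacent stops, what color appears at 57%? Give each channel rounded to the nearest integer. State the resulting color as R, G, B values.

57% lies between the 0% and 59% stops, so the local fraction is t = (57 − 0)/(59 − 0) = 57/59 ≈ 0.9661.
#c3852a → (195, 133, 42); #8e44ad → (142, 68, 173).
R = 195 + 0.9661 × (142 − 195) = 143.797 → 144
G = 133 + 0.9661 × (68 − 133) = 70.204 → 70
B = 42 + 0.9661 × (173 − 42) = 168.559 → 169

(144, 70, 169)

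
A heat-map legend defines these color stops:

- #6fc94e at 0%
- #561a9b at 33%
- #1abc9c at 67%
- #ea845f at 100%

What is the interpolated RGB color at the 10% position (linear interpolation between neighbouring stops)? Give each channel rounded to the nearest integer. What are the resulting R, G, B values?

10% lies between the 0% and 33% stops, so the local fraction is t = (10 − 0)/(33 − 0) = 10/33 ≈ 0.303.
#6fc94e → (111, 201, 78); #561a9b → (86, 26, 155).
R = 111 + 0.303 × (86 − 111) = 103.425 → 103
G = 201 + 0.303 × (26 − 201) = 147.975 → 148
B = 78 + 0.303 × (155 − 78) = 101.331 → 101

(103, 148, 101)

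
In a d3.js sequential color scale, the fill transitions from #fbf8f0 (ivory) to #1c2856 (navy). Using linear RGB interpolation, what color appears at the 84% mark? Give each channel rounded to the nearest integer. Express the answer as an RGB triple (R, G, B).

#fbf8f0 → (251, 248, 240); #1c2856 → (28, 40, 86).
84% corresponds to t = 0.84.
R = 251 + 0.84 × (28 − 251) = 251 + 0.84 × -223 = 63.68 → 64
G = 248 + 0.84 × (40 − 248) = 248 + 0.84 × -208 = 73.28 → 73
B = 240 + 0.84 × (86 − 240) = 240 + 0.84 × -154 = 110.64 → 111

(64, 73, 111)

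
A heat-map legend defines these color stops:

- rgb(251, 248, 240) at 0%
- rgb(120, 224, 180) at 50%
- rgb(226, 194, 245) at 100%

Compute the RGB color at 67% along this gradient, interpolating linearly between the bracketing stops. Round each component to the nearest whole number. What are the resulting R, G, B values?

67% lies between the 50% and 100% stops, so the local fraction is t = (67 − 50)/(100 − 50) = 17/50 ≈ 0.34.
R = 120 + 0.34 × (226 − 120) = 156.04 → 156
G = 224 + 0.34 × (194 − 224) = 213.8 → 214
B = 180 + 0.34 × (245 − 180) = 202.1 → 202

(156, 214, 202)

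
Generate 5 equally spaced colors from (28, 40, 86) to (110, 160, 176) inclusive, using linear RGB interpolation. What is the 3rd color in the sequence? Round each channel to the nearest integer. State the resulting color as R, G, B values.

With 5 swatches and endpoints inclusive, swatch 3 sits at t = (3 − 1)/(5 − 1) = 2/4 ≈ 0.5.
R = 28 + 0.5 × (110 − 28) = 69 → 69
G = 40 + 0.5 × (160 − 40) = 100 → 100
B = 86 + 0.5 × (176 − 86) = 131 → 131

(69, 100, 131)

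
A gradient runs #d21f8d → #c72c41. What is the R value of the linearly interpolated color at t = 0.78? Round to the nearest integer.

201

R₁ = 210 (from #d21f8d), R₂ = 199 (from #c72c41).
R = 210 + 0.78 × (199 − 210) = 201.42 → 201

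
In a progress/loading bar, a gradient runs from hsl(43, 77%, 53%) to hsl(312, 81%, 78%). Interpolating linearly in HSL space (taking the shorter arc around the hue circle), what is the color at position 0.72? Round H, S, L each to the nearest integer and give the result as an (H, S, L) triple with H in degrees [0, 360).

Hue: 312 − 43 = 269°, but |269| > 180 so the shorter arc goes the other way: Δh = 269 − 360 = -91°.
H = 43 + 0.72 × (-91) = -22.52 → -23 → -23 mod 360 = 337°
S = 77 + 0.72 × (81 − 77) = 79.88 → 80%
L = 53 + 0.72 × (78 − 53) = 71 → 71%

(337, 80, 71)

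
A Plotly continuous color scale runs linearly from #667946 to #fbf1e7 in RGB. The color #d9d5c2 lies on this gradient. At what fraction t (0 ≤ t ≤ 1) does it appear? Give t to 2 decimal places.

Invert the lerp on the B channel (largest span, 161): t = (194 − 70) / (231 − 70) = 124/161 = 0.77019.
Check on R: (217 − 102)/(251 − 102) = 0.7718 ✓

0.77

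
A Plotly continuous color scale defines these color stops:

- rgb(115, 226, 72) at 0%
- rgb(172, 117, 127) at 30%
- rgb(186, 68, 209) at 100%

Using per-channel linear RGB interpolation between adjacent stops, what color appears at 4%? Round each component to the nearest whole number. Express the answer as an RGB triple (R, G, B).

4% lies between the 0% and 30% stops, so the local fraction is t = (4 − 0)/(30 − 0) = 4/30 ≈ 0.1333.
R = 115 + 0.1333 × (172 − 115) = 122.598 → 123
G = 226 + 0.1333 × (117 − 226) = 211.47 → 211
B = 72 + 0.1333 × (127 − 72) = 79.332 → 79

(123, 211, 79)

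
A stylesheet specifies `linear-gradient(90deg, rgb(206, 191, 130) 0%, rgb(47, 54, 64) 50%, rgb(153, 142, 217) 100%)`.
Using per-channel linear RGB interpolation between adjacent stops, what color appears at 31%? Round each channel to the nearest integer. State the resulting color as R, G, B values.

(107, 106, 89)

31% lies between the 0% and 50% stops, so the local fraction is t = (31 − 0)/(50 − 0) = 31/50 ≈ 0.62.
R = 206 + 0.62 × (47 − 206) = 107.42 → 107
G = 191 + 0.62 × (54 − 191) = 106.06 → 106
B = 130 + 0.62 × (64 − 130) = 89.08 → 89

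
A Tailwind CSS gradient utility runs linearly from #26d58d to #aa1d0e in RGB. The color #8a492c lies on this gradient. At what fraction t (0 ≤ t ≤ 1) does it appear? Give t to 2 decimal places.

Invert the lerp on the G channel (largest span, 184): t = (73 − 213) / (29 − 213) = -140/-184 = 0.76087.
Check on R: (138 − 38)/(170 − 38) = 0.7576 ✓

0.76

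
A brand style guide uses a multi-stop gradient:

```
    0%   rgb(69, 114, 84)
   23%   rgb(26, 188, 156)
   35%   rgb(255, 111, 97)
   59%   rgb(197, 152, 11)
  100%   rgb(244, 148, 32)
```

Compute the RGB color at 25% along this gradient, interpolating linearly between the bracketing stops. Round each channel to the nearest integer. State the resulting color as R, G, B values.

25% lies between the 23% and 35% stops, so the local fraction is t = (25 − 23)/(35 − 23) = 2/12 ≈ 0.1667.
R = 26 + 0.1667 × (255 − 26) = 64.174 → 64
G = 188 + 0.1667 × (111 − 188) = 175.164 → 175
B = 156 + 0.1667 × (97 − 156) = 146.165 → 146

(64, 175, 146)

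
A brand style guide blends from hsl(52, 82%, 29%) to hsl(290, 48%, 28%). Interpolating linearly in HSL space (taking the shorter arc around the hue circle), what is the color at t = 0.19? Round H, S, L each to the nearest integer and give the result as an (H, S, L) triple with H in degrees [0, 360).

Hue: 290 − 52 = 238°, but |238| > 180 so the shorter arc goes the other way: Δh = 238 − 360 = -122°.
H = 52 + 0.19 × (-122) = 28.82 → 29°
S = 82 + 0.19 × (48 − 82) = 75.54 → 76%
L = 29 + 0.19 × (28 − 29) = 28.81 → 29%

(29, 76, 29)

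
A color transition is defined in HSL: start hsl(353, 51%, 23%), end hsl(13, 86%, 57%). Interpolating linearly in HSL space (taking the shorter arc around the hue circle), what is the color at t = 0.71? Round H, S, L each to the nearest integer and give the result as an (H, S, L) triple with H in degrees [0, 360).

(7, 76, 47)

Hue: 13 − 353 = -340°, but |-340| > 180 so the shorter arc goes the other way: Δh = -340 + 360 = 20°.
H = 353 + 0.71 × (20) = 367.2 → 367 → 367 mod 360 = 7°
S = 51 + 0.71 × (86 − 51) = 75.85 → 76%
L = 23 + 0.71 × (57 − 23) = 47.14 → 47%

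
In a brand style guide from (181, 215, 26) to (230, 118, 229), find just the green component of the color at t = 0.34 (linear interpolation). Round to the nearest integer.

G = 215 + 0.34 × (118 − 215) = 182.02 → 182

182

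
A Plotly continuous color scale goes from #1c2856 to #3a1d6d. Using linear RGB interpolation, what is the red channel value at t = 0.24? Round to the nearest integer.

R₁ = 28 (from #1c2856), R₂ = 58 (from #3a1d6d).
R = 28 + 0.24 × (58 − 28) = 35.2 → 35

35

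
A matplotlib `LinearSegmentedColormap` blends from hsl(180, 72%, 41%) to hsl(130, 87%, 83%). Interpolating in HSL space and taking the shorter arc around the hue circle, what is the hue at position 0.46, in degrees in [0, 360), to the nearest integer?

Hue arc: Δh = 130 − 180 = -50° (|Δh| ≤ 180, already the shorter path).
H = 180 + 0.46 × (-50) = 157 → 157°

157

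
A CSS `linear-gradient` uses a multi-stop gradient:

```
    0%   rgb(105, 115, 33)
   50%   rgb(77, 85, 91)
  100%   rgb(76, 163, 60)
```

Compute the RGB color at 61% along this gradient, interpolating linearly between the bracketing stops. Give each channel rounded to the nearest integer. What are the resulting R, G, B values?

61% lies between the 50% and 100% stops, so the local fraction is t = (61 − 50)/(100 − 50) = 11/50 ≈ 0.22.
R = 77 + 0.22 × (76 − 77) = 76.78 → 77
G = 85 + 0.22 × (163 − 85) = 102.16 → 102
B = 91 + 0.22 × (60 − 91) = 84.18 → 84

(77, 102, 84)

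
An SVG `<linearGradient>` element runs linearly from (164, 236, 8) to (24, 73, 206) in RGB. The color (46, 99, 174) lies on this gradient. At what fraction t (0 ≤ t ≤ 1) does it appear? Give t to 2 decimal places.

0.84

Invert the lerp on the B channel (largest span, 198): t = (174 − 8) / (206 − 8) = 166/198 = 0.83838.
Check on R: (46 − 164)/(24 − 164) = 0.8429 ✓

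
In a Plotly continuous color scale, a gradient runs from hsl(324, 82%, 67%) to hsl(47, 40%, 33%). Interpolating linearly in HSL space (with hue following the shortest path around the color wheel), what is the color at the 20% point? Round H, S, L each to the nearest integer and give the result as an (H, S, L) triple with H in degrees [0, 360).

(341, 74, 60)

Hue: 47 − 324 = -277°, but |-277| > 180 so the shorter arc goes the other way: Δh = -277 + 360 = 83°.
H = 324 + 0.2 × (83) = 340.6 → 341°
S = 82 + 0.2 × (40 − 82) = 73.6 → 74%
L = 67 + 0.2 × (33 − 67) = 60.2 → 60%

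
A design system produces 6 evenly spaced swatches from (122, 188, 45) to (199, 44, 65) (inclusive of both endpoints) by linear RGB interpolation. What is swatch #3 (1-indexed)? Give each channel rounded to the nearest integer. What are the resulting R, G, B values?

(153, 130, 53)

With 6 swatches and endpoints inclusive, swatch 3 sits at t = (3 − 1)/(6 − 1) = 2/5 ≈ 0.4.
R = 122 + 0.4 × (199 − 122) = 152.8 → 153
G = 188 + 0.4 × (44 − 188) = 130.4 → 130
B = 45 + 0.4 × (65 − 45) = 53 → 53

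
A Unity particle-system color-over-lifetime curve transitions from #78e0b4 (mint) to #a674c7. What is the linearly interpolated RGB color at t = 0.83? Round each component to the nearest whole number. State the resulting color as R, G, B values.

(158, 134, 196)

#78e0b4 → (120, 224, 180); #a674c7 → (166, 116, 199).
R = 120 + 0.83 × (166 − 120) = 120 + 0.83 × 46 = 158.18 → 158
G = 224 + 0.83 × (116 − 224) = 224 + 0.83 × -108 = 134.36 → 134
B = 180 + 0.83 × (199 − 180) = 180 + 0.83 × 19 = 195.77 → 196
So the blended color is (158, 134, 196), about #9e86c4.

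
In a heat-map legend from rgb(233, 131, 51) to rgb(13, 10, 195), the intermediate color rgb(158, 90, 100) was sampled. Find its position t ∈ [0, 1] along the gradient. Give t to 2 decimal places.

0.34

Invert the lerp on the R channel (largest span, 220): t = (158 − 233) / (13 − 233) = -75/-220 = 0.34091.
Check on G: (90 − 131)/(10 − 131) = 0.3388 ✓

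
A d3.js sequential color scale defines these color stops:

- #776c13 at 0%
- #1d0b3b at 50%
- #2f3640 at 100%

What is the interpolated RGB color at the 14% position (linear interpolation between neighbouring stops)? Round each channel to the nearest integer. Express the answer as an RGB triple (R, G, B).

(94, 81, 30)

14% lies between the 0% and 50% stops, so the local fraction is t = (14 − 0)/(50 − 0) = 14/50 ≈ 0.28.
#776c13 → (119, 108, 19); #1d0b3b → (29, 11, 59).
R = 119 + 0.28 × (29 − 119) = 93.8 → 94
G = 108 + 0.28 × (11 − 108) = 80.84 → 81
B = 19 + 0.28 × (59 − 19) = 30.2 → 30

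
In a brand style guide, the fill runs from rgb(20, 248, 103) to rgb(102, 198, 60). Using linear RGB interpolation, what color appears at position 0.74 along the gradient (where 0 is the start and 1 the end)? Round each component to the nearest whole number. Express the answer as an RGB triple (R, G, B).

(81, 211, 71)

R = 20 + 0.74 × (102 − 20) = 20 + 0.74 × 82 = 80.68 → 81
G = 248 + 0.74 × (198 − 248) = 248 + 0.74 × -50 = 211 → 211
B = 103 + 0.74 × (60 − 103) = 103 + 0.74 × -43 = 71.18 → 71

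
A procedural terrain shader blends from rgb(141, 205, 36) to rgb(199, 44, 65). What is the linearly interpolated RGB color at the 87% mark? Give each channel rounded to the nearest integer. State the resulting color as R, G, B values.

87% corresponds to t = 0.87.
R = 141 + 0.87 × (199 − 141) = 141 + 0.87 × 58 = 191.46 → 191
G = 205 + 0.87 × (44 − 205) = 205 + 0.87 × -161 = 64.93 → 65
B = 36 + 0.87 × (65 − 36) = 36 + 0.87 × 29 = 61.23 → 61

(191, 65, 61)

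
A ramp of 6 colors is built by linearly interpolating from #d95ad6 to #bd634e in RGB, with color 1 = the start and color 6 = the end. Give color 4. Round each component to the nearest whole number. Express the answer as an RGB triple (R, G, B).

With 6 swatches and endpoints inclusive, swatch 4 sits at t = (4 − 1)/(6 − 1) = 3/5 ≈ 0.6.
#d95ad6 → (217, 90, 214); #bd634e → (189, 99, 78).
R = 217 + 0.6 × (189 − 217) = 200.2 → 200
G = 90 + 0.6 × (99 − 90) = 95.4 → 95
B = 214 + 0.6 × (78 − 214) = 132.4 → 132

(200, 95, 132)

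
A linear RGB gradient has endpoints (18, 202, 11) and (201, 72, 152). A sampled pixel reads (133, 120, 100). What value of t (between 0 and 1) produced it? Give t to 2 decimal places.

Invert the lerp on the R channel (largest span, 183): t = (133 − 18) / (201 − 18) = 115/183 = 0.62842.
Check on G: (120 − 202)/(72 − 202) = 0.6308 ✓

0.63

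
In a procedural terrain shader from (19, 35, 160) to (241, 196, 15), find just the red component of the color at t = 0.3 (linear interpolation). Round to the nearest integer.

86

R = 19 + 0.3 × (241 − 19) = 85.6 → 86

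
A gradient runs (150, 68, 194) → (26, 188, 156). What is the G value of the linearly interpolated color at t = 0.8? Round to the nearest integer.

G = 68 + 0.8 × (188 − 68) = 164 → 164

164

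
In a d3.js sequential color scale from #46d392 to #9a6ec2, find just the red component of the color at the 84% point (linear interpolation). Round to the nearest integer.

141

R₁ = 70 (from #46d392), R₂ = 154 (from #9a6ec2).
R = 70 + 0.84 × (154 − 70) = 140.56 → 141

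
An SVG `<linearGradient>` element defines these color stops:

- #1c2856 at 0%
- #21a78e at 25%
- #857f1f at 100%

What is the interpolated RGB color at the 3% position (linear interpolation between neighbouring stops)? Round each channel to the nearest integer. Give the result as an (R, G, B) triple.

3% lies between the 0% and 25% stops, so the local fraction is t = (3 − 0)/(25 − 0) = 3/25 ≈ 0.12.
#1c2856 → (28, 40, 86); #21a78e → (33, 167, 142).
R = 28 + 0.12 × (33 − 28) = 28.6 → 29
G = 40 + 0.12 × (167 − 40) = 55.24 → 55
B = 86 + 0.12 × (142 − 86) = 92.72 → 93

(29, 55, 93)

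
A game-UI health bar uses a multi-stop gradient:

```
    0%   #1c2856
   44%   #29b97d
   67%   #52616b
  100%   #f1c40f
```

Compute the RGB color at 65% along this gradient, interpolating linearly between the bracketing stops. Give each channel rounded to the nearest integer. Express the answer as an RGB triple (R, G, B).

(78, 105, 109)

65% lies between the 44% and 67% stops, so the local fraction is t = (65 − 44)/(67 − 44) = 21/23 ≈ 0.913.
#29b97d → (41, 185, 125); #52616b → (82, 97, 107).
R = 41 + 0.913 × (82 − 41) = 78.433 → 78
G = 185 + 0.913 × (97 − 185) = 104.656 → 105
B = 125 + 0.913 × (107 − 125) = 108.566 → 109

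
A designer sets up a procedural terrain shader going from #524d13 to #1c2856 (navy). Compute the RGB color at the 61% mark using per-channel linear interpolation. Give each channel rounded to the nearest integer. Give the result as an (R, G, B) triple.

#524d13 → (82, 77, 19); #1c2856 → (28, 40, 86).
61% corresponds to t = 0.61.
R = 82 + 0.61 × (28 − 82) = 82 + 0.61 × -54 = 49.06 → 49
G = 77 + 0.61 × (40 − 77) = 77 + 0.61 × -37 = 54.43 → 54
B = 19 + 0.61 × (86 − 19) = 19 + 0.61 × 67 = 59.87 → 60

(49, 54, 60)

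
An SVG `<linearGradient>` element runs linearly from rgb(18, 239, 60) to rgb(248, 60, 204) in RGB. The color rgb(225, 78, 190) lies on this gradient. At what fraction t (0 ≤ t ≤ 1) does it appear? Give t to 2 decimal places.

Invert the lerp on the R channel (largest span, 230): t = (225 − 18) / (248 − 18) = 207/230 = 0.9.
Check on G: (78 − 239)/(60 − 239) = 0.8994 ✓

0.90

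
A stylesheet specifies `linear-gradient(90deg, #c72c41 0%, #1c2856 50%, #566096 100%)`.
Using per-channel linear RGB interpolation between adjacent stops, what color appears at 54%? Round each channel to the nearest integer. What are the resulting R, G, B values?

54% lies between the 50% and 100% stops, so the local fraction is t = (54 − 50)/(100 − 50) = 4/50 ≈ 0.08.
#1c2856 → (28, 40, 86); #566096 → (86, 96, 150).
R = 28 + 0.08 × (86 − 28) = 32.64 → 33
G = 40 + 0.08 × (96 − 40) = 44.48 → 44
B = 86 + 0.08 × (150 − 86) = 91.12 → 91

(33, 44, 91)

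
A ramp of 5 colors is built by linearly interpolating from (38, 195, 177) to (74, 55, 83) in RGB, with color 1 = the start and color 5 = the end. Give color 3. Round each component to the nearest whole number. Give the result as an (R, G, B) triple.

(56, 125, 130)

With 5 swatches and endpoints inclusive, swatch 3 sits at t = (3 − 1)/(5 − 1) = 2/4 ≈ 0.5.
R = 38 + 0.5 × (74 − 38) = 56 → 56
G = 195 + 0.5 × (55 − 195) = 125 → 125
B = 177 + 0.5 × (83 − 177) = 130 → 130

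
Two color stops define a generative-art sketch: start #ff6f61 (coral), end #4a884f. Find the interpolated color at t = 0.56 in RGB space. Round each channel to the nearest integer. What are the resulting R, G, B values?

#ff6f61 → (255, 111, 97); #4a884f → (74, 136, 79).
R = 255 + 0.56 × (74 − 255) = 255 + 0.56 × -181 = 153.64 → 154
G = 111 + 0.56 × (136 − 111) = 111 + 0.56 × 25 = 125 → 125
B = 97 + 0.56 × (79 − 97) = 97 + 0.56 × -18 = 86.92 → 87
So the blended color is (154, 125, 87), about #9a7d57.

(154, 125, 87)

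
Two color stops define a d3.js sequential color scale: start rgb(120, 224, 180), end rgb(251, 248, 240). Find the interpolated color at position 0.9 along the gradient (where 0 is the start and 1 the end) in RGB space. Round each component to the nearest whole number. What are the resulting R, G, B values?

(238, 246, 234)

R = 120 + 0.9 × (251 − 120) = 120 + 0.9 × 131 = 237.9 → 238
G = 224 + 0.9 × (248 − 224) = 224 + 0.9 × 24 = 245.6 → 246
B = 180 + 0.9 × (240 − 180) = 180 + 0.9 × 60 = 234 → 234
So the blended color is (238, 246, 234), about #eef6ea.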